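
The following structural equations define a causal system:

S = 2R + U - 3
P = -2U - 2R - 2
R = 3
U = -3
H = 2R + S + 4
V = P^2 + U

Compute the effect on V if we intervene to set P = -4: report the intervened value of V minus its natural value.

12

The intervention breaks the incoming arrows to P: P = -2U - 2R - 2 no longer applies, and P = -4.
V = P^2 + U  [with P=-4, U=-3]  = 13
Without intervention: P = -2U - 2R - 2  [with U=-3, R=3]  = -2; V = P^2 + U  [with P=-2, U=-3]  = 1.
Change = 13 − 1 = 12.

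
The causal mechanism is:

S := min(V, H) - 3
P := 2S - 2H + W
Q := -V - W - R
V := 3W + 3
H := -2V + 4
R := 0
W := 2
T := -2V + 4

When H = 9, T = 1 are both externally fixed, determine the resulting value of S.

6

The joint intervention fixes H = 9, T = 1, removing each variable's own equation.
V = 3W + 3  [with W=2]  = 9
S = min(V, H) - 3  [with V=9, H=9]  = 6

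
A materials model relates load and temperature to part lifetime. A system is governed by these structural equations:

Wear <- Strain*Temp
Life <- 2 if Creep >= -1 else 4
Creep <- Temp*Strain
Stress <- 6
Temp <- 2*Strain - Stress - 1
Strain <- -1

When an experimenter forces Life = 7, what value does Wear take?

do(Life=7) replaces the equation Life <- 2 if Creep >= -1 else 4 with the constant Life = 7.
Since Wear is not a descendant of the intervened variable, it is unaffected.
Temp = 2*Strain - Stress - 1  [with Strain=-1, Stress=6]  = -9
Wear = Strain*Temp  [with Strain=-1, Temp=-9]  = 9

9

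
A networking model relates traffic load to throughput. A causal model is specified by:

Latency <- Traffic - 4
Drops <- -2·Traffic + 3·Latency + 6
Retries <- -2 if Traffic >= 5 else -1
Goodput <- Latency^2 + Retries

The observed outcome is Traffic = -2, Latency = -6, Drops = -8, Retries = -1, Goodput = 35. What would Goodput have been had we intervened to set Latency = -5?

do(Latency=-5) replaces the equation Latency <- Traffic - 4 with the constant Latency = -5.
Retries = -2 if Traffic >= 5 else -1  [with Traffic=-2]  = -1
Goodput = Latency^2 + Retries  [with Latency=-5, Retries=-1]  = 24

24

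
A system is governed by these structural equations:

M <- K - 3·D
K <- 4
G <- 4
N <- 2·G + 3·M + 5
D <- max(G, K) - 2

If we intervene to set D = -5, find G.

Under do(D=-5), the mechanism D <- max(G, K) - 2 is discarded; D is fixed at -5.
Since G is not a descendant of the intervened variable, it is unaffected.

4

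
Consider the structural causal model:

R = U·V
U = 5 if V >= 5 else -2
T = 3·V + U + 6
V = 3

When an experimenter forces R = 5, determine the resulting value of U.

-2

The intervention breaks the incoming arrows to R: R = U·V no longer applies, and R = 5.
Since U is not a descendant of the intervened variable, it is unaffected.
U = 5 if V >= 5 else -2  [with V=3]  = -2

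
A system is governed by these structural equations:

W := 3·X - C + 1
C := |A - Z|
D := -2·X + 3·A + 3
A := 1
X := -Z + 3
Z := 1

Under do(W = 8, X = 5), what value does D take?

-4

Setting W = 8, X = 5 by intervention discards those variables' equations.
D = -2·X + 3·A + 3  [with X=5, A=1]  = -4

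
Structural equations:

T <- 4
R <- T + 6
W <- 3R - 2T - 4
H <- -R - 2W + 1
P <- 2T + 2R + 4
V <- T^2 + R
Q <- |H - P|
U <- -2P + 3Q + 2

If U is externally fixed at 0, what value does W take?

18

Under do(U=0), the mechanism U <- -2P + 3Q + 2 is discarded; U is fixed at 0.
No directed path runs from U to W, so W keeps its natural value.
R = T + 6  [with T=4]  = 10
W = 3R - 2T - 4  [with R=10, T=4]  = 18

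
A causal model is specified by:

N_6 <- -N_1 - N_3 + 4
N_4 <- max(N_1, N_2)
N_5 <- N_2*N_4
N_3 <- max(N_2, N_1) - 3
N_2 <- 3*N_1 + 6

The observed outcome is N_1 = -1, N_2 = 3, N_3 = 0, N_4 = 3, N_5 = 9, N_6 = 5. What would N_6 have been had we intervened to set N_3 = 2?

3

The intervention breaks the incoming arrows to N_3: N_3 <- max(N_2, N_1) - 3 no longer applies, and N_3 = 2.
N_6 = -N_1 - N_3 + 4  [with N_1=-1, N_3=2]  = 3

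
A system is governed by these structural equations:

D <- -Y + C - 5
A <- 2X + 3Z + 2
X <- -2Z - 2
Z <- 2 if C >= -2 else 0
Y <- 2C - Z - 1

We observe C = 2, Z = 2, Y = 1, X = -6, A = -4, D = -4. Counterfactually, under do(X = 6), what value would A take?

20

Intervening sets X = 6 and removes its equation (X <- -2Z - 2).
Z = 2 if C >= -2 else 0  [with C=2]  = 2
A = 2X + 3Z + 2  [with X=6, Z=2]  = 20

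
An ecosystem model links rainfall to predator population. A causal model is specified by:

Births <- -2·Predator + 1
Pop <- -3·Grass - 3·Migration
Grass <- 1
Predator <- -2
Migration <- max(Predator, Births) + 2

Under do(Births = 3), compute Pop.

do(Births=3) replaces the equation Births <- -2·Predator + 1 with the constant Births = 3.
Migration = max(Predator, Births) + 2  [with Predator=-2, Births=3]  = 5
Pop = -3·Grass - 3·Migration  [with Grass=1, Migration=5]  = -18

-18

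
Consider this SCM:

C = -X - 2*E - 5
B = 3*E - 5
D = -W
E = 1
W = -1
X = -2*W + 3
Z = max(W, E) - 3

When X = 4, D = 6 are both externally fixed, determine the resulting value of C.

Setting X = 4, D = 6 by intervention discards those variables' equations.
C = -X - 2*E - 5  [with X=4, E=1]  = -11

-11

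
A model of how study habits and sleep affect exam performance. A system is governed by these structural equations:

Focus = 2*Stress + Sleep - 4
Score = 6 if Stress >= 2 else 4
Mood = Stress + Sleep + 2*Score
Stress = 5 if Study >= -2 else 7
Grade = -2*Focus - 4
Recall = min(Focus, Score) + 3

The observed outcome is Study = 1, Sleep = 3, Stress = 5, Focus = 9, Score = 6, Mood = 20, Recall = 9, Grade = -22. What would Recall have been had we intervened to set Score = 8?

11

Under do(Score=8), the mechanism Score = 6 if Stress >= 2 else 4 is discarded; Score is fixed at 8.
Stress = 5 if Study >= -2 else 7  [with Study=1]  = 5
Focus = 2*Stress + Sleep - 4  [with Stress=5, Sleep=3]  = 9
Recall = min(Focus, Score) + 3  [with Focus=9, Score=8]  = 11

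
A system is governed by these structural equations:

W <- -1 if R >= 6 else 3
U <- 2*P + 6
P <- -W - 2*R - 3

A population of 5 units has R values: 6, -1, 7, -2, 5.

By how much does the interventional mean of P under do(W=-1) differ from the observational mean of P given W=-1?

do(W=-1) breaks W's dependence on R. With W=-1 fixed, P across the units is -14, 0, -16, 2, -12, mean -8.
Conditioning on W=-1 selects the 2 unit(s) with R ∈ {6, 7}. Their P values: -14, -16. Mean = -15.
Difference = -8 − (-15) = 7.

7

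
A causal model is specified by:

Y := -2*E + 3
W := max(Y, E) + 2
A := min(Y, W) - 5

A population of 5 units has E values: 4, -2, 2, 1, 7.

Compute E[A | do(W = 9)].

The intervention sets W=9 in all 5 units regardless of E. Recomputing A per unit gives -10, 2, -6, -4, -16; average -6.8.

-6.8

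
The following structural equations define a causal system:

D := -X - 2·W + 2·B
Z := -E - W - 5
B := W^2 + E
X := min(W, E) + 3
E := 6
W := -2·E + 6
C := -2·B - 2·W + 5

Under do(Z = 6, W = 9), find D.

147

Under do(Z = 6, W = 9), each intervened variable's structural equation is replaced by its fixed value.
B = W^2 + E  [with W=9, E=6]  = 87
X = min(W, E) + 3  [with W=9, E=6]  = 9
D = -X - 2·W + 2·B  [with X=9, W=9, B=87]  = 147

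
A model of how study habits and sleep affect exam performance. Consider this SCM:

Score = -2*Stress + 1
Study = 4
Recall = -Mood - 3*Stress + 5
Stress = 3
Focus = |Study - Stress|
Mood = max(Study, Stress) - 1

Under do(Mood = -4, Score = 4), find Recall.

Setting Mood = -4, Score = 4 by intervention discards those variables' equations.
Recall = -Mood - 3*Stress + 5  [with Mood=-4, Stress=3]  = 0

0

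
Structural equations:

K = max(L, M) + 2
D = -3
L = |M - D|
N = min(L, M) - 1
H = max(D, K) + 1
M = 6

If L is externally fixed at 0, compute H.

9

The intervention breaks the incoming arrows to L: L = |M - D| no longer applies, and L = 0.
K = max(L, M) + 2  [with L=0, M=6]  = 8
H = max(D, K) + 1  [with D=-3, K=8]  = 9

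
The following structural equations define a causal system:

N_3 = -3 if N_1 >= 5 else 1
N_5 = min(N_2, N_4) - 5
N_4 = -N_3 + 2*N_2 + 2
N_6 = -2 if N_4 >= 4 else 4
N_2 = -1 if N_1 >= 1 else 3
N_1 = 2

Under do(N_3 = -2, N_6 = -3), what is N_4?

2

Setting N_3 = -2, N_6 = -3 by intervention discards those variables' equations.
N_2 = -1 if N_1 >= 1 else 3  [with N_1=2]  = -1
N_4 = -N_3 + 2*N_2 + 2  [with N_3=-2, N_2=-1]  = 2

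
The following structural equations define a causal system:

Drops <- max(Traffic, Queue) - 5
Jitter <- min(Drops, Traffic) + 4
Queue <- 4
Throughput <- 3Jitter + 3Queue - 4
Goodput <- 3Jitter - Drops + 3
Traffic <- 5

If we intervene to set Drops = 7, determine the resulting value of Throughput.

35

do(Drops=7) replaces the equation Drops <- max(Traffic, Queue) - 5 with the constant Drops = 7.
Jitter = min(Drops, Traffic) + 4  [with Drops=7, Traffic=5]  = 9
Throughput = 3Jitter + 3Queue - 4  [with Jitter=9, Queue=4]  = 35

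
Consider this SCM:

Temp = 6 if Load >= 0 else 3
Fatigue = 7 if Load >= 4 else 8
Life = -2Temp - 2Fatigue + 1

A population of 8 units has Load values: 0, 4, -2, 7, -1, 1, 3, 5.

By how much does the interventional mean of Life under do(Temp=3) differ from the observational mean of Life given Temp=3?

do(Temp=3) breaks Temp's dependence on Load. With Temp=3 fixed, Life across the units is -21, -19, -21, -19, -21, -21, -21, -19, mean -20.25.
E[Life|Temp=3] averages over only the 2 units with Temp=3 (Load = -2, -1): Life = -21, -21, mean -21.
Difference = -20.25 − (-21) = 0.75.

0.75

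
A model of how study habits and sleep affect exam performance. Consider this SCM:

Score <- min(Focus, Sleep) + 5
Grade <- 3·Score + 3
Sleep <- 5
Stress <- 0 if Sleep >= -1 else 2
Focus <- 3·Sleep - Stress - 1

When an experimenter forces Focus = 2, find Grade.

do(Focus=2) replaces the equation Focus <- 3·Sleep - Stress - 1 with the constant Focus = 2.
Score = min(Focus, Sleep) + 5  [with Focus=2, Sleep=5]  = 7
Grade = 3·Score + 3  [with Score=7]  = 24

24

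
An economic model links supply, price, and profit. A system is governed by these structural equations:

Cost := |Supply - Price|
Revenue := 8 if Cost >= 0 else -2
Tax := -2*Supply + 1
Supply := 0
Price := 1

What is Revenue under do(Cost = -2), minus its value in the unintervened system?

The intervention breaks the incoming arrows to Cost: Cost := |Supply - Price| no longer applies, and Cost = -2.
Revenue = 8 if Cost >= 0 else -2  [with Cost=-2]  = -2
Without intervention: Cost = |Supply - Price|  [with Supply=0, Price=1]  = 1; Revenue = 8 if Cost >= 0 else -2  [with Cost=1]  = 8.
Change = -2 − 8 = -10.

-10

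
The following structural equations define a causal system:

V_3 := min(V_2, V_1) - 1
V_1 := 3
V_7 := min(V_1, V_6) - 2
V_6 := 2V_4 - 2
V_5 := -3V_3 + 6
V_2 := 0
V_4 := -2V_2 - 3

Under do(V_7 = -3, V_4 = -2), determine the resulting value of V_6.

-6

Setting V_7 = -3, V_4 = -2 by intervention discards those variables' equations.
V_6 = 2V_4 - 2  [with V_4=-2]  = -6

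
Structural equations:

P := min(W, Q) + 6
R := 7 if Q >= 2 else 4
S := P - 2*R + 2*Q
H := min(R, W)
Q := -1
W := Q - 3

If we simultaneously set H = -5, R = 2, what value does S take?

-4

The joint intervention fixes H = -5, R = 2, removing each variable's own equation.
W = Q - 3  [with Q=-1]  = -4
P = min(W, Q) + 6  [with W=-4, Q=-1]  = 2
S = P - 2*R + 2*Q  [with P=2, R=2, Q=-1]  = -4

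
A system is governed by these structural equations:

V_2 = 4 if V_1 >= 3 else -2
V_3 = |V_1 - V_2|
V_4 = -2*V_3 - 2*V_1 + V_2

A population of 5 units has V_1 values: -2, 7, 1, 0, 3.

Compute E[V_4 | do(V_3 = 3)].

-9.2

Every unit gets V_3=3 under the intervention. V_4 values become -4, -16, -10, -8, -8; E[V_4|do(V_3=3)] = -9.2.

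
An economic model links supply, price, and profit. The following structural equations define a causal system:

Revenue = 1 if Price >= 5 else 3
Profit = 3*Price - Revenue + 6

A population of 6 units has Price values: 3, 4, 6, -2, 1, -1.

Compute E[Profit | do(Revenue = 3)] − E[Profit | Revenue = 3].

do(Revenue=3) breaks Revenue's dependence on Price. With Revenue=3 fixed, Profit across the units is 12, 15, 21, -3, 6, 0, mean 8.5.
Observing Revenue=3 restricts to units where Revenue's equation naturally yields 3: Price ∈ {3, 4, -2, 1, -1}. In that subpopulation Profit = 12, 15, -3, 6, 0, mean 6.
Difference = 8.5 − 6 = 2.5.

2.5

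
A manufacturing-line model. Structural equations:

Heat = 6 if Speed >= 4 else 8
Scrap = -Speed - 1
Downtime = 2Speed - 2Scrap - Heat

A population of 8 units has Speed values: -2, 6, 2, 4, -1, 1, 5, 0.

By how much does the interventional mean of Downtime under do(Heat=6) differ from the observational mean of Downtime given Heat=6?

do(Heat=6) breaks Heat's dependence on Speed. With Heat=6 fixed, Downtime across the units is -12, 20, 4, 12, -8, 0, 16, -4, mean 3.5.
Observing Heat=6 restricts to units where Heat's equation naturally yields 6: Speed ∈ {6, 4, 5}. In that subpopulation Downtime = 20, 12, 16, mean 16.
Difference = 3.5 − 16 = -12.5.

-12.5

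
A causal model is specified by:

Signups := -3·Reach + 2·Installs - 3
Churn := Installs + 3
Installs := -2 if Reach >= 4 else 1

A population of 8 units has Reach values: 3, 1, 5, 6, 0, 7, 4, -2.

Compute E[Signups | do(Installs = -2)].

-16

The intervention sets Installs=-2 in all 8 units regardless of Reach. Recomputing Signups per unit gives -16, -10, -22, -25, -7, -28, -19, -1; average -16.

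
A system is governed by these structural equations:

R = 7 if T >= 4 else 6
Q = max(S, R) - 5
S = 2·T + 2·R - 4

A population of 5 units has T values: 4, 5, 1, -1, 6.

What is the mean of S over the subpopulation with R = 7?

20

Conditioning on R=7 selects the 3 unit(s) with T ∈ {4, 5, 6}. Their S values: 18, 20, 22. Mean = 20.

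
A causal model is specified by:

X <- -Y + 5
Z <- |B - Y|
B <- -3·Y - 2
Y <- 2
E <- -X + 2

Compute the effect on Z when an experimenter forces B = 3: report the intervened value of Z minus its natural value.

-9

do(B=3) replaces the equation B <- -3·Y - 2 with the constant B = 3.
Z = |B - Y|  [with B=3, Y=2]  = 1
Without intervention: B = -3·Y - 2  [with Y=2]  = -8; Z = |B - Y|  [with B=-8, Y=2]  = 10.
Change = 1 − 10 = -9.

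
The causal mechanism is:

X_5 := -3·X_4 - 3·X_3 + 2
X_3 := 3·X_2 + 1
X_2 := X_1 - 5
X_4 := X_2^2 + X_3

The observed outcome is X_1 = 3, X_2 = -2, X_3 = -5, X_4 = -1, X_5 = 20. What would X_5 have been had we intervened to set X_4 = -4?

29

Intervening sets X_4 = -4 and removes its equation (X_4 := X_2^2 + X_3).
X_2 = X_1 - 5  [with X_1=3]  = -2
X_3 = 3·X_2 + 1  [with X_2=-2]  = -5
X_5 = -3·X_4 - 3·X_3 + 2  [with X_4=-4, X_3=-5]  = 29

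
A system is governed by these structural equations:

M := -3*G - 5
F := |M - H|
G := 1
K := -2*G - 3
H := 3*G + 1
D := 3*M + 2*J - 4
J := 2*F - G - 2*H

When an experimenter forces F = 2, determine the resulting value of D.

The intervention breaks the incoming arrows to F: F := |M - H| no longer applies, and F = 2.
H = 3*G + 1  [with G=1]  = 4
M = -3*G - 5  [with G=1]  = -8
J = 2*F - G - 2*H  [with F=2, G=1, H=4]  = -5
D = 3*M + 2*J - 4  [with M=-8, J=-5]  = -38

-38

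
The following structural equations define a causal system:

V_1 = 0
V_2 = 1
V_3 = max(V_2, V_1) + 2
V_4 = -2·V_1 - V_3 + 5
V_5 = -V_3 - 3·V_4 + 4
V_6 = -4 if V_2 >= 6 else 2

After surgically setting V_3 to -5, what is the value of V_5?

do(V_3=-5) replaces the equation V_3 = max(V_2, V_1) + 2 with the constant V_3 = -5.
V_4 = -2·V_1 - V_3 + 5  [with V_1=0, V_3=-5]  = 10
V_5 = -V_3 - 3·V_4 + 4  [with V_3=-5, V_4=10]  = -21

-21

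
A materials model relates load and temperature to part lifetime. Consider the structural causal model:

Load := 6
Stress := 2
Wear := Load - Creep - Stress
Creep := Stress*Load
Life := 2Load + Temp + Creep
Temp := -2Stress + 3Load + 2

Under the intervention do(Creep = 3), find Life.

31

Under do(Creep=3), the mechanism Creep := Stress*Load is discarded; Creep is fixed at 3.
Temp = -2Stress + 3Load + 2  [with Stress=2, Load=6]  = 16
Life = 2Load + Temp + Creep  [with Load=6, Temp=16, Creep=3]  = 31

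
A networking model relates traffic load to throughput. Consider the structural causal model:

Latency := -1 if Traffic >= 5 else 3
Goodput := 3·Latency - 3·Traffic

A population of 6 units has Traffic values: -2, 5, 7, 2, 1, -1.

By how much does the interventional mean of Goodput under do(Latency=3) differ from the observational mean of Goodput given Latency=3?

Under do(Latency=3), Latency's equation is replaced by Latency=3 for every unit. Per-unit Goodput: 15, -6, -12, 3, 6, 12. Mean = 3.
E[Goodput|Latency=3] averages over only the 4 units with Latency=3 (Traffic = -2, 2, 1, -1): Goodput = 15, 3, 6, 12, mean 9.
Difference = 3 − 9 = -6.

-6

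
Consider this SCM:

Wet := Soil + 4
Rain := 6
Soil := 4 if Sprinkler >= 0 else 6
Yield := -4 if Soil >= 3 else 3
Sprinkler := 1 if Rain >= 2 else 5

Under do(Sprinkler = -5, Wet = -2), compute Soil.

6

The joint intervention fixes Sprinkler = -5, Wet = -2, removing each variable's own equation.
Soil = 4 if Sprinkler >= 0 else 6  [with Sprinkler=-5]  = 6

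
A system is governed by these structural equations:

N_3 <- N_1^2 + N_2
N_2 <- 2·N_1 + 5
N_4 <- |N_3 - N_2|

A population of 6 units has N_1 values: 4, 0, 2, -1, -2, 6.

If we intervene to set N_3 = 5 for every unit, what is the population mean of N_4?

The intervention sets N_3=5 in all 6 units regardless of N_1. Recomputing N_4 per unit gives 8, 0, 4, 2, 4, 12; average 5.

5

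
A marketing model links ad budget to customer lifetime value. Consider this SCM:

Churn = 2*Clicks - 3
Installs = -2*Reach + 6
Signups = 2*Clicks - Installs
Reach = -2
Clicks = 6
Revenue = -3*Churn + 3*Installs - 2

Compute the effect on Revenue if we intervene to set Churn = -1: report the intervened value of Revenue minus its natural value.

The intervention breaks the incoming arrows to Churn: Churn = 2*Clicks - 3 no longer applies, and Churn = -1.
Installs = -2*Reach + 6  [with Reach=-2]  = 10
Revenue = -3*Churn + 3*Installs - 2  [with Churn=-1, Installs=10]  = 31
Without intervention: Installs = -2*Reach + 6  [with Reach=-2]  = 10; Churn = 2*Clicks - 3  [with Clicks=6]  = 9; Revenue = -3*Churn + 3*Installs - 2  [with Churn=9, Installs=10]  = 1.
Change = 31 − 1 = 30.

30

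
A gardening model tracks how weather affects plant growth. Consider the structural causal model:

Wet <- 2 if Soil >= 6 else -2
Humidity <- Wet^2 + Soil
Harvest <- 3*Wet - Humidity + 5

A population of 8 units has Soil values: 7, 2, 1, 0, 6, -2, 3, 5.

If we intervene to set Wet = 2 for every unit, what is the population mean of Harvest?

4.25

Under do(Wet=2), Wet's equation is replaced by Wet=2 for every unit. Per-unit Harvest: 0, 5, 6, 7, 1, 9, 4, 2. Mean = 4.25.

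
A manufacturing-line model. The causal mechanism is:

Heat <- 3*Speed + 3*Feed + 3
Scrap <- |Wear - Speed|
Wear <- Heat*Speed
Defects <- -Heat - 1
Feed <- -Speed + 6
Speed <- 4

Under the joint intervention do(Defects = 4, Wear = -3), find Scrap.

7

Setting Defects = 4, Wear = -3 by intervention discards those variables' equations.
Scrap = |Wear - Speed|  [with Wear=-3, Speed=4]  = 7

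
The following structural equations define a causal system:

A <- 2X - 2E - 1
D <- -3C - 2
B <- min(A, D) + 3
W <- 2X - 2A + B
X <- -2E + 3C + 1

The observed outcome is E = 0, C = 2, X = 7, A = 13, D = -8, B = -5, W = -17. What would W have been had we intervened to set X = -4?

4

The intervention breaks the incoming arrows to X: X <- -2E + 3C + 1 no longer applies, and X = -4.
A = 2X - 2E - 1  [with X=-4, E=0]  = -9
D = -3C - 2  [with C=2]  = -8
B = min(A, D) + 3  [with A=-9, D=-8]  = -6
W = 2X - 2A + B  [with X=-4, A=-9, B=-6]  = 4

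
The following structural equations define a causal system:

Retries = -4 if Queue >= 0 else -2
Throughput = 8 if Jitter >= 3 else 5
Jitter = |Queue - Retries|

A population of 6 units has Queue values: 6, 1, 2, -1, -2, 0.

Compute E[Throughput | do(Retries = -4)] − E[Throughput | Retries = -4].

The intervention sets Retries=-4 in all 6 units regardless of Queue. Recomputing Throughput per unit gives 8, 8, 8, 8, 5, 8; average 7.5.
Conditioning on Retries=-4 selects the 4 unit(s) with Queue ∈ {6, 1, 2, 0}. Their Throughput values: 8, 8, 8, 8. Mean = 8.
Difference = 7.5 − 8 = -0.5.

-0.5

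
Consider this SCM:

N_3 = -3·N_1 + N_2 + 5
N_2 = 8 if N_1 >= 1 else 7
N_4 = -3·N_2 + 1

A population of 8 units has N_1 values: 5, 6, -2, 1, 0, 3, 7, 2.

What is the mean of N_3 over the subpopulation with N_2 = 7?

15

E[N_3|N_2=7] averages over only the 2 units with N_2=7 (N_1 = -2, 0): N_3 = 18, 12, mean 15.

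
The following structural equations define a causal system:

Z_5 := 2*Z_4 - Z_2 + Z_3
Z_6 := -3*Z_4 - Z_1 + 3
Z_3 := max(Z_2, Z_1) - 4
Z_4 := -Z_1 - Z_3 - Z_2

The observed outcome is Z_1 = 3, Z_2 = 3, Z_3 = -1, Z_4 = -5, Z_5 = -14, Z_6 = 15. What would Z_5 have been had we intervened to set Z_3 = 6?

-21

do(Z_3=6) replaces the equation Z_3 := max(Z_2, Z_1) - 4 with the constant Z_3 = 6.
Z_4 = -Z_1 - Z_3 - Z_2  [with Z_1=3, Z_3=6, Z_2=3]  = -12
Z_5 = 2*Z_4 - Z_2 + Z_3  [with Z_4=-12, Z_2=3, Z_3=6]  = -21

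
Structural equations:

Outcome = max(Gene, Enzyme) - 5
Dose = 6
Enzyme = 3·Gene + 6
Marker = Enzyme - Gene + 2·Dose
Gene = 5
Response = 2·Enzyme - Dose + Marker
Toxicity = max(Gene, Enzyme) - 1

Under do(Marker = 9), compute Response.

45

Intervening sets Marker = 9 and removes its equation (Marker = Enzyme - Gene + 2·Dose).
Enzyme = 3·Gene + 6  [with Gene=5]  = 21
Response = 2·Enzyme - Dose + Marker  [with Enzyme=21, Dose=6, Marker=9]  = 45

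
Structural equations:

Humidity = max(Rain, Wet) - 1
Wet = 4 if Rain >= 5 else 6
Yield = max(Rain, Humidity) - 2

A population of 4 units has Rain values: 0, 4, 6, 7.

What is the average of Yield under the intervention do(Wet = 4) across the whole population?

Every unit gets Wet=4 under the intervention. Yield values become 1, 2, 4, 5; E[Yield|do(Wet=4)] = 3.

3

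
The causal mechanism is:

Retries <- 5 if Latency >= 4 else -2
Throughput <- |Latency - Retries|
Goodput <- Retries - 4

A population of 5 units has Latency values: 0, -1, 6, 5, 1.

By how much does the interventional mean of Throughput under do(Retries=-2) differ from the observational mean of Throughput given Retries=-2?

2.2

The intervention sets Retries=-2 in all 5 units regardless of Latency. Recomputing Throughput per unit gives 2, 1, 8, 7, 3; average 4.2.
Conditioning on Retries=-2 selects the 3 unit(s) with Latency ∈ {0, -1, 1}. Their Throughput values: 2, 1, 3. Mean = 2.
Difference = 4.2 − 2 = 2.2.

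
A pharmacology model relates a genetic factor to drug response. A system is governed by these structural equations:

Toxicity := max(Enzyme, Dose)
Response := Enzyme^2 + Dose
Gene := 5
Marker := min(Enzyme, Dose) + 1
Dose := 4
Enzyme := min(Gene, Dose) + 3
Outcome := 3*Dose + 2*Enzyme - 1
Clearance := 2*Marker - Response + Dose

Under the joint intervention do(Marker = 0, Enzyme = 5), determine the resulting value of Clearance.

-25

The joint intervention fixes Marker = 0, Enzyme = 5, removing each variable's own equation.
Response = Enzyme^2 + Dose  [with Enzyme=5, Dose=4]  = 29
Clearance = 2*Marker - Response + Dose  [with Marker=0, Response=29, Dose=4]  = -25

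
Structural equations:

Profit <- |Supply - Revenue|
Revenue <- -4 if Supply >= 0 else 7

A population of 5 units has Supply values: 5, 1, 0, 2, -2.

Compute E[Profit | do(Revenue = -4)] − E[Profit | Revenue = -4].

do(Revenue=-4) breaks Revenue's dependence on Supply. With Revenue=-4 fixed, Profit across the units is 9, 5, 4, 6, 2, mean 5.2.
Observing Revenue=-4 restricts to units where Revenue's equation naturally yields -4: Supply ∈ {5, 1, 0, 2}. In that subpopulation Profit = 9, 5, 4, 6, mean 6.
Difference = 5.2 − 6 = -0.8.

-0.8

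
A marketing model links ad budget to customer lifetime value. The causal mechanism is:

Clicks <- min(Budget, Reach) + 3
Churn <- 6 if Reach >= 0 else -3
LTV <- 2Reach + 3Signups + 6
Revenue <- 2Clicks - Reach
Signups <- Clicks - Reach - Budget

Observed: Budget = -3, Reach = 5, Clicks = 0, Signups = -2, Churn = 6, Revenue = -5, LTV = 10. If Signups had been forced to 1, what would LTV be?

19

The intervention breaks the incoming arrows to Signups: Signups <- Clicks - Reach - Budget no longer applies, and Signups = 1.
LTV = 2Reach + 3Signups + 6  [with Reach=5, Signups=1]  = 19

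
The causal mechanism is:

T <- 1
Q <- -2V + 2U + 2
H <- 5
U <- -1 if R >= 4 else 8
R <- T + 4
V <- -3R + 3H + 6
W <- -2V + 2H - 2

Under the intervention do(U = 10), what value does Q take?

Under do(U=10), the mechanism U <- -1 if R >= 4 else 8 is discarded; U is fixed at 10.
R = T + 4  [with T=1]  = 5
V = -3R + 3H + 6  [with R=5, H=5]  = 6
Q = -2V + 2U + 2  [with V=6, U=10]  = 10

10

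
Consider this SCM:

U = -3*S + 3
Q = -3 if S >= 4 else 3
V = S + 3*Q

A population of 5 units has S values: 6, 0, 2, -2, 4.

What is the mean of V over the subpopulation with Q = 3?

9

Observing Q=3 restricts to units where Q's equation naturally yields 3: S ∈ {0, 2, -2}. In that subpopulation V = 9, 11, 7, mean 9.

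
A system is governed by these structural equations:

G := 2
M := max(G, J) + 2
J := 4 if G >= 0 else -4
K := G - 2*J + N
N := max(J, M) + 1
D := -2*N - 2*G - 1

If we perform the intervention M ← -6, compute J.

Under do(M=-6), the mechanism M := max(G, J) + 2 is discarded; M is fixed at -6.
Since J is not a descendant of the intervened variable, it is unaffected.
J = 4 if G >= 0 else -4  [with G=2]  = 4

4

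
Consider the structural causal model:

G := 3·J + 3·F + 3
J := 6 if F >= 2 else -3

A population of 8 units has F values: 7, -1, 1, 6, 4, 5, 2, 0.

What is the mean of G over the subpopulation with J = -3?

Conditioning on J=-3 selects the 3 unit(s) with F ∈ {-1, 1, 0}. Their G values: -9, -3, -6. Mean = -6.

-6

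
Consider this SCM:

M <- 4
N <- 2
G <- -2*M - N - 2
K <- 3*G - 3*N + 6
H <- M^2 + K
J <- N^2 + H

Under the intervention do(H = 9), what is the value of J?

13

The intervention breaks the incoming arrows to H: H <- M^2 + K no longer applies, and H = 9.
J = N^2 + H  [with N=2, H=9]  = 13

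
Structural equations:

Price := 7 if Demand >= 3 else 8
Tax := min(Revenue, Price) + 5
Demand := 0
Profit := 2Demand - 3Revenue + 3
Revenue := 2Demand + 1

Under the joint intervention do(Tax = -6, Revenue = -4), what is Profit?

15

The joint intervention fixes Tax = -6, Revenue = -4, removing each variable's own equation.
Profit = 2Demand - 3Revenue + 3  [with Demand=0, Revenue=-4]  = 15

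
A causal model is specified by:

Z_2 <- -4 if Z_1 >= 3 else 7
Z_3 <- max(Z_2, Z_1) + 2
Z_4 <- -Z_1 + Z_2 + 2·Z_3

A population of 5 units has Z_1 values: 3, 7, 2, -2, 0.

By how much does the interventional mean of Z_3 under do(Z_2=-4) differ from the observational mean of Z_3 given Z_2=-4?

-3

Every unit gets Z_2=-4 under the intervention. Z_3 values become 5, 9, 4, 0, 2; E[Z_3|do(Z_2=-4)] = 4.
Conditioning on Z_2=-4 selects the 2 unit(s) with Z_1 ∈ {3, 7}. Their Z_3 values: 5, 9. Mean = 7.
Difference = 4 − 7 = -3.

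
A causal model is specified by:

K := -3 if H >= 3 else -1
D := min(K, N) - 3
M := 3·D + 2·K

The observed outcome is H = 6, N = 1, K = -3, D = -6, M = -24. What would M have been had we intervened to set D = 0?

Intervening sets D = 0 and removes its equation (D := min(K, N) - 3).
K = -3 if H >= 3 else -1  [with H=6]  = -3
M = 3·D + 2·K  [with D=0, K=-3]  = -6

-6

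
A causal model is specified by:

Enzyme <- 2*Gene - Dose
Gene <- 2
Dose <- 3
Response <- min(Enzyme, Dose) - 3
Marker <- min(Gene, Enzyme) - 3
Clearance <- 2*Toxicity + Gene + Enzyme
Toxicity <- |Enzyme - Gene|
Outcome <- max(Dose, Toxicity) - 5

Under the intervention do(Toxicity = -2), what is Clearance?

-1

Intervening sets Toxicity = -2 and removes its equation (Toxicity <- |Enzyme - Gene|).
Enzyme = 2*Gene - Dose  [with Gene=2, Dose=3]  = 1
Clearance = 2*Toxicity + Gene + Enzyme  [with Toxicity=-2, Gene=2, Enzyme=1]  = -1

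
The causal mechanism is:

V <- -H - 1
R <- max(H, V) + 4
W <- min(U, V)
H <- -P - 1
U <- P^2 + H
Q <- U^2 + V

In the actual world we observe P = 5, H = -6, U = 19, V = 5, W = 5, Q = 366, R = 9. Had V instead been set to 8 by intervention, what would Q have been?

Under do(V=8), the mechanism V <- -H - 1 is discarded; V is fixed at 8.
H = -P - 1  [with P=5]  = -6
U = P^2 + H  [with P=5, H=-6]  = 19
Q = U^2 + V  [with U=19, V=8]  = 369

369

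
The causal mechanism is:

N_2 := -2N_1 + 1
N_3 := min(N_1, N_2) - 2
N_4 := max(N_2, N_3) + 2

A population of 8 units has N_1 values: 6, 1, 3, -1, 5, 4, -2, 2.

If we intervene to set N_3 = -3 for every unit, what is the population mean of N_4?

Under do(N_3=-3), N_3's equation is replaced by N_3=-3 for every unit. Per-unit N_4: -1, 1, -1, 5, -1, -1, 7, -1. Mean = 1.

1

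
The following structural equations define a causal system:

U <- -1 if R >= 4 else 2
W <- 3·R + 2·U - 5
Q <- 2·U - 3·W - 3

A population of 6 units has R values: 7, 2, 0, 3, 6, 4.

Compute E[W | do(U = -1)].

Under do(U=-1), U's equation is replaced by U=-1 for every unit. Per-unit W: 14, -1, -7, 2, 11, 5. Mean = 4.

4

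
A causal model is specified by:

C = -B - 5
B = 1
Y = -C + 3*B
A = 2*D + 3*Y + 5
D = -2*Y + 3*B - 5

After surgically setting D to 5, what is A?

Intervening sets D = 5 and removes its equation (D = -2*Y + 3*B - 5).
C = -B - 5  [with B=1]  = -6
Y = -C + 3*B  [with C=-6, B=1]  = 9
A = 2*D + 3*Y + 5  [with D=5, Y=9]  = 42

42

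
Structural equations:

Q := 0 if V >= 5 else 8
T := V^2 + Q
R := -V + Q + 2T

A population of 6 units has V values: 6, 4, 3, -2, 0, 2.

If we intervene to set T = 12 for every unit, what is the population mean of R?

28.5

The intervention sets T=12 in all 6 units regardless of V. Recomputing R per unit gives 18, 28, 29, 34, 32, 30; average 28.5.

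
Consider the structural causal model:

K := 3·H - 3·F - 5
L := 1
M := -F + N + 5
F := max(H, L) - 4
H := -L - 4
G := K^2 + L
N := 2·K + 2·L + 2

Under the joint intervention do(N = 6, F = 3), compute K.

-29

Under do(N = 6, F = 3), each intervened variable's structural equation is replaced by its fixed value.
H = -L - 4  [with L=1]  = -5
K = 3·H - 3·F - 5  [with H=-5, F=3]  = -29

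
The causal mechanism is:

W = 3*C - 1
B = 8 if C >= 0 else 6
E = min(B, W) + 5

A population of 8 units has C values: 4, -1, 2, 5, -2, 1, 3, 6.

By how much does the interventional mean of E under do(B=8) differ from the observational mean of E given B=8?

-3

do(B=8) breaks B's dependence on C. With B=8 fixed, E across the units is 13, 1, 10, 13, -2, 7, 13, 13, mean 8.5.
E[E|B=8] averages over only the 6 units with B=8 (C = 4, 2, 5, 1, 3, 6): E = 13, 10, 13, 7, 13, 13, mean 11.5.
Difference = 8.5 − 11.5 = -3.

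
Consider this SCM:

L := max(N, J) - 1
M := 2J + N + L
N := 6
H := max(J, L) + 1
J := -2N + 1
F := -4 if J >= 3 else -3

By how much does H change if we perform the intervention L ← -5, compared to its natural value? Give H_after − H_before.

-10

The intervention breaks the incoming arrows to L: L := max(N, J) - 1 no longer applies, and L = -5.
J = -2N + 1  [with N=6]  = -11
H = max(J, L) + 1  [with J=-11, L=-5]  = -4
Without intervention: J = -2N + 1  [with N=6]  = -11; L = max(N, J) - 1  [with N=6, J=-11]  = 5; H = max(J, L) + 1  [with J=-11, L=5]  = 6.
Change = -4 − 6 = -10.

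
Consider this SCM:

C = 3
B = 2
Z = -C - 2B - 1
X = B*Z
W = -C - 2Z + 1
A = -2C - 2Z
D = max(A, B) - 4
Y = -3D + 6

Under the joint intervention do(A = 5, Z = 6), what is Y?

Setting A = 5, Z = 6 by intervention discards those variables' equations.
D = max(A, B) - 4  [with A=5, B=2]  = 1
Y = -3D + 6  [with D=1]  = 3

3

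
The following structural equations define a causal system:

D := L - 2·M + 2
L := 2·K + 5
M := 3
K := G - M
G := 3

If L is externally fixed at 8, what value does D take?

Intervening sets L = 8 and removes its equation (L := 2·K + 5).
D = L - 2·M + 2  [with L=8, M=3]  = 4

4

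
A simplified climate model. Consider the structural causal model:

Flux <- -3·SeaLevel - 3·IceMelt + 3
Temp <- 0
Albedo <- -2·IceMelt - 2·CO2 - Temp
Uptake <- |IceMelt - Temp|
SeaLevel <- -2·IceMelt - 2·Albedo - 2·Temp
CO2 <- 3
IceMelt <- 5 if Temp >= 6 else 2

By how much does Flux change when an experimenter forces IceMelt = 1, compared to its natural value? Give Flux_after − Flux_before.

The intervention breaks the incoming arrows to IceMelt: IceMelt <- 5 if Temp >= 6 else 2 no longer applies, and IceMelt = 1.
Albedo = -2·IceMelt - 2·CO2 - Temp  [with IceMelt=1, CO2=3, Temp=0]  = -8
SeaLevel = -2·IceMelt - 2·Albedo - 2·Temp  [with IceMelt=1, Albedo=-8, Temp=0]  = 14
Flux = -3·SeaLevel - 3·IceMelt + 3  [with SeaLevel=14, IceMelt=1]  = -42
Without intervention: IceMelt = 5 if Temp >= 6 else 2  [with Temp=0]  = 2; Albedo = -2·IceMelt - 2·CO2 - Temp  [with IceMelt=2, CO2=3, Temp=0]  = -10; SeaLevel = -2·IceMelt - 2·Albedo - 2·Temp  [with IceMelt=2, Albedo=-10, Temp=0]  = 16; Flux = -3·SeaLevel - 3·IceMelt + 3  [with SeaLevel=16, IceMelt=2]  = -51.
Change = -42 − (-51) = 9.

9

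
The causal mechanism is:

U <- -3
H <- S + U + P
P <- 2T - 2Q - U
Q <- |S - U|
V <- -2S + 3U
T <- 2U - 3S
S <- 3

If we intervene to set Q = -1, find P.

Intervening sets Q = -1 and removes its equation (Q <- |S - U|).
T = 2U - 3S  [with U=-3, S=3]  = -15
P = 2T - 2Q - U  [with T=-15, Q=-1, U=-3]  = -25

-25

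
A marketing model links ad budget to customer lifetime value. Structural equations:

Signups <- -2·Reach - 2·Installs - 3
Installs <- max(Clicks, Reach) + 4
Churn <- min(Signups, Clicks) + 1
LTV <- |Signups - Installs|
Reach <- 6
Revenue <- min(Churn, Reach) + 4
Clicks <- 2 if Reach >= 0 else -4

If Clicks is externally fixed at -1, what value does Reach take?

6

Under do(Clicks=-1), the mechanism Clicks <- 2 if Reach >= 0 else -4 is discarded; Clicks is fixed at -1.
Reach is not downstream of the intervention, so its value is determined by the original equations.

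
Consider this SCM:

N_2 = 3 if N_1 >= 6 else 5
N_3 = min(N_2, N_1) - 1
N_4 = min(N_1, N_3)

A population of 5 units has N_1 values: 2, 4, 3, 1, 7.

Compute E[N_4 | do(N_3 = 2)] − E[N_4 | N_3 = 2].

-0.2

The intervention sets N_3=2 in all 5 units regardless of N_1. Recomputing N_4 per unit gives 2, 2, 2, 1, 2; average 1.8.
E[N_4|N_3=2] averages over only the 2 units with N_3=2 (N_1 = 3, 7): N_4 = 2, 2, mean 2.
Difference = 1.8 − 2 = -0.2.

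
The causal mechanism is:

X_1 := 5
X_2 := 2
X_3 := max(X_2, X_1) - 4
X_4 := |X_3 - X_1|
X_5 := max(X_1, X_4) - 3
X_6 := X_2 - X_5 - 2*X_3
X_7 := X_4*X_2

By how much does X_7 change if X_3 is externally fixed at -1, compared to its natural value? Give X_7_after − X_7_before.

4

The intervention breaks the incoming arrows to X_3: X_3 := max(X_2, X_1) - 4 no longer applies, and X_3 = -1.
X_4 = |X_3 - X_1|  [with X_3=-1, X_1=5]  = 6
X_7 = X_4*X_2  [with X_4=6, X_2=2]  = 12
Without intervention: X_3 = max(X_2, X_1) - 4  [with X_2=2, X_1=5]  = 1; X_4 = |X_3 - X_1|  [with X_3=1, X_1=5]  = 4; X_7 = X_4*X_2  [with X_4=4, X_2=2]  = 8.
Change = 12 − 8 = 4.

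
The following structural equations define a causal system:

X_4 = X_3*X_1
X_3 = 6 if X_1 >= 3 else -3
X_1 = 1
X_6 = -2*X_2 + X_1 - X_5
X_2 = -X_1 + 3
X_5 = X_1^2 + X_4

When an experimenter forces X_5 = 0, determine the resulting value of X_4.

-3

The intervention breaks the incoming arrows to X_5: X_5 = X_1^2 + X_4 no longer applies, and X_5 = 0.
Since X_4 is not a descendant of the intervened variable, it is unaffected.
X_3 = 6 if X_1 >= 3 else -3  [with X_1=1]  = -3
X_4 = X_3*X_1  [with X_3=-3, X_1=1]  = -3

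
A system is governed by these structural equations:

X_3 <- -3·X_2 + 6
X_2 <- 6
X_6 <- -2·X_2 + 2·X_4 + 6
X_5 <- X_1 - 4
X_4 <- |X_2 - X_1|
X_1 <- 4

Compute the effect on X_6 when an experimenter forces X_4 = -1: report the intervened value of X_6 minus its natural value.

-6

Under do(X_4=-1), the mechanism X_4 <- |X_2 - X_1| is discarded; X_4 is fixed at -1.
X_6 = -2·X_2 + 2·X_4 + 6  [with X_2=6, X_4=-1]  = -8
Without intervention: X_4 = |X_2 - X_1|  [with X_2=6, X_1=4]  = 2; X_6 = -2·X_2 + 2·X_4 + 6  [with X_2=6, X_4=2]  = -2.
Change = -8 − (-2) = -6.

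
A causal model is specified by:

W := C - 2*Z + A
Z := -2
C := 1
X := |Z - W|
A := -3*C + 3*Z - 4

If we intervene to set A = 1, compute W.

The intervention breaks the incoming arrows to A: A := -3*C + 3*Z - 4 no longer applies, and A = 1.
W = C - 2*Z + A  [with C=1, Z=-2, A=1]  = 6

6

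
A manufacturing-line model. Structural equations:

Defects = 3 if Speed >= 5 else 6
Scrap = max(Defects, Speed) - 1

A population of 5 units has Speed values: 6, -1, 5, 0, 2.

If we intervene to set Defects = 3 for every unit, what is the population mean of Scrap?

Every unit gets Defects=3 under the intervention. Scrap values become 5, 2, 4, 2, 2; E[Scrap|do(Defects=3)] = 3.

3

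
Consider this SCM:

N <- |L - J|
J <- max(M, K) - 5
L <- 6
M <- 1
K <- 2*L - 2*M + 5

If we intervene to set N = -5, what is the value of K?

do(N=-5) replaces the equation N <- |L - J| with the constant N = -5.
K is not downstream of the intervention, so its value is determined by the original equations.
K = 2*L - 2*M + 5  [with L=6, M=1]  = 15

15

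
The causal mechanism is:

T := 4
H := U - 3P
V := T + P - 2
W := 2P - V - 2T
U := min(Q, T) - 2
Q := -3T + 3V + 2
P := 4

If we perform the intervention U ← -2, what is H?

Intervening sets U = -2 and removes its equation (U := min(Q, T) - 2).
H = U - 3P  [with U=-2, P=4]  = -14

-14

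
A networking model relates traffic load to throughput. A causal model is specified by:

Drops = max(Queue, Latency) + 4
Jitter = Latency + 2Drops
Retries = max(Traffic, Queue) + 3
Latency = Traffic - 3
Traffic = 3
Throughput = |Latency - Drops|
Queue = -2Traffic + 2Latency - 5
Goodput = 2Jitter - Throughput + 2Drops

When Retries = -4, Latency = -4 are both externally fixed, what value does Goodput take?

-12

Under do(Retries = -4, Latency = -4), each intervened variable's structural equation is replaced by its fixed value.
Queue = -2Traffic + 2Latency - 5  [with Traffic=3, Latency=-4]  = -19
Drops = max(Queue, Latency) + 4  [with Queue=-19, Latency=-4]  = 0
Jitter = Latency + 2Drops  [with Latency=-4, Drops=0]  = -4
Throughput = |Latency - Drops|  [with Latency=-4, Drops=0]  = 4
Goodput = 2Jitter - Throughput + 2Drops  [with Jitter=-4, Throughput=4, Drops=0]  = -12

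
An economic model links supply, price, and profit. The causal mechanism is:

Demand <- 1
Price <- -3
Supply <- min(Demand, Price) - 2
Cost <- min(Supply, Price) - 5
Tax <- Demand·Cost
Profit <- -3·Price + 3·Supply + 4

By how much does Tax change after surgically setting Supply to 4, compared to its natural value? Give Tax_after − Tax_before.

do(Supply=4) replaces the equation Supply <- min(Demand, Price) - 2 with the constant Supply = 4.
Cost = min(Supply, Price) - 5  [with Supply=4, Price=-3]  = -8
Tax = Demand·Cost  [with Demand=1, Cost=-8]  = -8
Without intervention: Supply = min(Demand, Price) - 2  [with Demand=1, Price=-3]  = -5; Cost = min(Supply, Price) - 5  [with Supply=-5, Price=-3]  = -10; Tax = Demand·Cost  [with Demand=1, Cost=-10]  = -10.
Change = -8 − (-10) = 2.

2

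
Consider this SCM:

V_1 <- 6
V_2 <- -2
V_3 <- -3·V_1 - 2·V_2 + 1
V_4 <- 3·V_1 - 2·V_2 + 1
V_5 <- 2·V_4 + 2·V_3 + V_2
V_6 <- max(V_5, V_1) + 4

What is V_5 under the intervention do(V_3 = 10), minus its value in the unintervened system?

do(V_3=10) replaces the equation V_3 <- -3·V_1 - 2·V_2 + 1 with the constant V_3 = 10.
V_4 = 3·V_1 - 2·V_2 + 1  [with V_1=6, V_2=-2]  = 23
V_5 = 2·V_4 + 2·V_3 + V_2  [with V_4=23, V_3=10, V_2=-2]  = 64
Without intervention: V_3 = -3·V_1 - 2·V_2 + 1  [with V_1=6, V_2=-2]  = -13; V_4 = 3·V_1 - 2·V_2 + 1  [with V_1=6, V_2=-2]  = 23; V_5 = 2·V_4 + 2·V_3 + V_2  [with V_4=23, V_3=-13, V_2=-2]  = 18.
Change = 64 − 18 = 46.

46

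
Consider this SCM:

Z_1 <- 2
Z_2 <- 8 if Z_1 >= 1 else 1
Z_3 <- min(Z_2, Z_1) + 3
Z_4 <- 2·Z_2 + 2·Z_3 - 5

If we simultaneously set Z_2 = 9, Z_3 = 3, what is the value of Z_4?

Setting Z_2 = 9, Z_3 = 3 by intervention discards those variables' equations.
Z_4 = 2·Z_2 + 2·Z_3 - 5  [with Z_2=9, Z_3=3]  = 19

19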